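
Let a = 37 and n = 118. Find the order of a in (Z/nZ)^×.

The order of 37 must divide φ(118) = φ(2)·φ(59) = 1·58 = 58 = 2 · 29.
Divisors of 58: 1, 2, 29, 58.
Evaluate successive powers at the divisors of 58:
37^1 ≡ 37
37^2 ≡ 71
37^29 ≡ 117
37^58 ≡ 1
Therefore the multiplicative order of 37 modulo 118 is 58.

58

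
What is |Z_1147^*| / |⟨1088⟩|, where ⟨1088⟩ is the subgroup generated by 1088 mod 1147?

6

By Lagrange's theorem, ord_1147(1088) divides φ(1147) = φ(31·37) = (31−1)·(37−1) = 30·36 = 1080 = 2^3 · 3^3 · 5.
Divisors of 1080: 1, 2, 3, 4, 5, 6, 8, 9, 10, 12, 15, 18, 20, 24, 27, 30, 36, 40, 45, 54, 60, 72, 90, 108, 120, 135, 180, 216, 270, 360, 540, 1080.
Test each divisor d:
1088^1 ≡ 1088 (mod 1147)
1088^2 ≡ 40 (mod 1147)
1088^3 ≡ 1081 (mod 1147)
1088^4 ≡ 453 (mod 1147)
1088^5 ≡ 801 (mod 1147)
1088^6 ≡ 915 (mod 1147)
1088^8 ≡ 1043 (mod 1147)
1088^9 ≡ 401 (mod 1147)
1088^10 ≡ 428 (mod 1147)
1088^12 ≡ 1062 (mod 1147)
1088^15 ≡ 1022 (mod 1147)
1088^18 ≡ 221 (mod 1147)
1088^20 ≡ 811 (mod 1147)
1088^24 ≡ 343 (mod 1147)
1088^27 ≡ 302 (mod 1147)
1088^30 ≡ 714 (mod 1147)
1088^36 ≡ 667 (mod 1147)
1088^40 ≡ 490 (mod 1147)
1088^45 ≡ 216 (mod 1147)
1088^54 ≡ 591 (mod 1147)
1088^60 ≡ 528 (mod 1147)
1088^72 ≡ 1000 (mod 1147)
1088^90 ≡ 776 (mod 1147)
1088^108 ≡ 593 (mod 1147)
1088^120 ≡ 63 (mod 1147)
1088^135 ≡ 154 (mod 1147)
1088^180 ≡ 1 (mod 1147) ✓
So ord_1147(1088) = 180, hence |⟨1088⟩| = 180.
The index is φ(1147) / ord(1088) = 1080 / 180 = 6.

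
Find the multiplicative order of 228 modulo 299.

132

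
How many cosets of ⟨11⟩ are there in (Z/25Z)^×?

4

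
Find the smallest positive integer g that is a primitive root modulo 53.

2

φ(53) = 53 − 1 = 52 = 2^2 · 13.
g is a primitive root iff g^(52/q) ≢ 1 (mod 53) for each prime q ∈ {2, 13}.
g = 2: 2^26 ≡ 52; 2^4 ≡ 16 — none is 1, so 2 is a primitive root.
Hence the least primitive root of 53 is 2.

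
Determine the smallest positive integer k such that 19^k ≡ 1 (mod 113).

112

The order of 19 must divide φ(113) = 113 − 1 = 112 = 2^4 · 7.
Divisors of 112: 1, 2, 4, 7, 8, 14, 16, 28, 56, 112.
Test each divisor d:
19^1 ≡ 19
19^2 ≡ 22
19^4 ≡ 32
19^7 ≡ 42
19^8 ≡ 7
19^14 ≡ 69
19^16 ≡ 49
19^28 ≡ 15
19^56 ≡ 112
19^112 ≡ 1
Therefore the multiplicative order of 19 modulo 113 is 112.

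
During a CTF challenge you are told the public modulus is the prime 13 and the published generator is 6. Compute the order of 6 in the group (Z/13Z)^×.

ord(6) | φ(13) = 13 − 1 = 12 = 2^2 · 3.
Divisors of 12: 1, 2, 3, 4, 6, 12.
Check 6^d mod 13 for each divisor in increasing order:
6^1 ≡ 6 (mod 13)
6^2 ≡ 10 (mod 13)
6^3 ≡ 8 (mod 13)
6^4 ≡ 9 (mod 13)
6^6 ≡ 12 (mod 13)
6^12 ≡ 1 (mod 13) ✓
Hence ord(6) = 12.

12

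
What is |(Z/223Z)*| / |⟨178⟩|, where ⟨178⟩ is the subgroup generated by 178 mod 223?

The order of 178 must divide φ(223) = 223 − 1 = 222 = 2 · 3 · 37.
Divisors of 222: 1, 2, 3, 6, 37, 74, 111, 222.
Compute 178^d (mod 223) for the divisors d until we hit 1:
178^1 ≡ 178 (mod 223)
178^2 ≡ 18 (mod 223)
178^3 ≡ 82 (mod 223)
178^6 ≡ 34 (mod 223)
178^37 ≡ 39 (mod 223)
178^74 ≡ 183 (mod 223)
178^111 ≡ 1 (mod 223) ✓
Thus |⟨178⟩| = ord(178) = 111.
[(Z/223Z)^× : ⟨178⟩] = 222/111 = 2.

2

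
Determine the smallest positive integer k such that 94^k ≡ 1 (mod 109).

54

The order of 94 must divide φ(109) = 109 − 1 = 108 = 2^2 · 3^3.
Divisors of 108: 1, 2, 3, 4, 6, 9, 12, 18, 27, 36, 54, 108.
Evaluate successive powers at the divisors of 108:
94^1 ≡ 94
94^2 ≡ 7
94^3 ≡ 4
94^4 ≡ 49
94^6 ≡ 16
94^9 ≡ 64
94^12 ≡ 38
94^18 ≡ 63
94^27 ≡ 108
94^36 ≡ 45
94^54 ≡ 1
Hence ord(94) = 54.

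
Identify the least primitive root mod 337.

φ(337) = 337 − 1 = 336 = 2^4 · 3 · 7.
g is a primitive root iff g^(336/q) ≢ 1 (mod 337) for each prime q ∈ {2, 3, 7}.
g = 2: 2^168 ≡ 1 — hits 1, so not a primitive root.
g = 3: 3^168 ≡ 1 — hits 1, so not a primitive root.
g = 4: 4^168 ≡ 1 — hits 1, so not a primitive root.
g = 5: 5^168 ≡ 336; 5^112 ≡ 1 — hits 1, so not a primitive root.
g = 6: 6^168 ≡ 1 — hits 1, so not a primitive root.
g = 7: 7^168 ≡ 1 — hits 1, so not a primitive root.
g = 8: 8^168 ≡ 1 — hits 1, so not a primitive root.
g = 9: 9^168 ≡ 1 — hits 1, so not a primitive root.
g = 10: 10^168 ≡ 336; 10^112 ≡ 128; 10^48 ≡ 175 — none is 1, so 10 is a primitive root.
So 10 is the smallest generator of (Z/337Z)^×.

10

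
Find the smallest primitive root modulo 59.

φ(59) = 59 − 1 = 58 = 2 · 29.
Test candidates g = 2, 3, … against the prime factors q ∈ {2, 29} of φ(59): g is a generator iff g^(58/q) ≢ 1 for every such q.
g = 2: 2^29 ≡ 58; 2^2 ≡ 4 — none is 1, so 2 is a primitive root.
The smallest primitive root modulo 59 is 2.

2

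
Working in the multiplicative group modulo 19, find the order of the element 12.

6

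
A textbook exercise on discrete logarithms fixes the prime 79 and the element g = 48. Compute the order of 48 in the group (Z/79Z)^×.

ord(48) | φ(79) = 79 − 1 = 78 = 2 · 3 · 13.
Divisors of 78: 1, 2, 3, 6, 13, 26, 39, 78.
Compute 48^d (mod 79) for the divisors d until we hit 1:
48^1 ≡ 48
48^2 ≡ 13
48^3 ≡ 71
48^6 ≡ 64
48^13 ≡ 56
48^26 ≡ 55
48^39 ≡ 78
48^78 ≡ 1
So ord_79(48) = 78.

78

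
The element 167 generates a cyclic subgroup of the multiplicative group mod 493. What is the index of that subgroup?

4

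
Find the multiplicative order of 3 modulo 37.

18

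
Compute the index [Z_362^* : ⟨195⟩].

4

ord(195) | φ(362) = φ(2)·φ(181) = 1·180 = 180 = 2^2 · 3^2 · 5.
Divisors of 180: 1, 2, 3, 4, 5, 6, 9, 10, 12, 15, 18, 20, 30, 36, 45, 60, 90, 180.
Check 195^d mod 362 for each divisor in increasing order:
195^1 ≡ 195
195^2 ≡ 15
195^3 ≡ 29
195^4 ≡ 225
195^5 ≡ 73
195^6 ≡ 117
195^9 ≡ 135
195^10 ≡ 261
195^12 ≡ 295
195^15 ≡ 229
195^18 ≡ 125
195^20 ≡ 65
195^30 ≡ 313
195^36 ≡ 59
195^45 ≡ 1
The order of 195 is 45, so the subgroup it generates has 45 elements.
The index is φ(362) / ord(195) = 180 / 45 = 4.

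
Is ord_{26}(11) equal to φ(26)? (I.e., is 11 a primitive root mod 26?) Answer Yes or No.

φ(26) = φ(2)·φ(13) = 1·12 = 12 = 2^2 · 3.
An element g generates (Z/26Z)^× iff g^(12/q) ≢ 1 (mod 26) for each prime q ∈ {2, 3}.
11^6 ≡ 25 (mod 26)  [q = 2: ≢ 1 ✓]
11^4 ≡ 3 (mod 26)  [q = 3: ≢ 1 ✓]
All checks pass, so 11 has order 12 and is a primitive root modulo 26.

Yes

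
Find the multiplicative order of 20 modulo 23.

22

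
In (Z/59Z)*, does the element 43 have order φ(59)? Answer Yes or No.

φ(59) = 59 − 1 = 58 = 2 · 29.
An element g generates (Z/59Z)^× iff g^(58/q) ≢ 1 (mod 59) for each prime q ∈ {2, 29}.
43^29 ≡ 58 (mod 59)  [q = 2: ≢ 1 ✓]
43^2 ≡ 20 (mod 59)  [q = 29: ≢ 1 ✓]
All checks pass, so 43 has order 58 and is a primitive root modulo 59.

Yes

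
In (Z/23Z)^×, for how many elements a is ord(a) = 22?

10

φ(23) = 23 − 1 = 22 = 2 · 11.
Since (Z/23Z)^× is cyclic of order 22, the number of elements of order d is φ(d) when d | 22 and 0 otherwise.
22 = 2 · 11 divides 22, and φ(22) = 10.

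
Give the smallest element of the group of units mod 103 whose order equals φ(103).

5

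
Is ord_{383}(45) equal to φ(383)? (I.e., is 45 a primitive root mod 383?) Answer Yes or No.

φ(383) = 383 − 1 = 382 = 2 · 191.
It suffices to check that the order of 45 is not a proper divisor of 382: compute 45^(382/q) for q ∈ {2, 191}.
45^191 ≡ 382 (mod 383)  [q = 2: ≢ 1 ✓]
45^2 ≡ 110 (mod 383)  [q = 191: ≢ 1 ✓]
None equal 1, so ord_383(45) = 382: 45 is a primitive root.

Yes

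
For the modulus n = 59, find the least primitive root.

2

φ(59) = 59 − 1 = 58 = 2 · 29.
g is a primitive root iff g^(58/q) ≢ 1 (mod 59) for each prime q ∈ {2, 29}.
g = 2: 2^29 ≡ 58; 2^2 ≡ 4 — none is 1, so 2 is a primitive root.
The smallest primitive root modulo 59 is 2.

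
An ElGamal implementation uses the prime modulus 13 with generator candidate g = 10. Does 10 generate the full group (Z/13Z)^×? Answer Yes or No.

No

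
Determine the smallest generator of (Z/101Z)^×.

2

φ(101) = 101 − 1 = 100 = 2^2 · 5^2.
Test candidates g = 2, 3, … against the prime factors q ∈ {2, 5} of φ(101): g is a generator iff g^(100/q) ≢ 1 for every such q.
g = 2: 2^50 ≡ 100; 2^20 ≡ 95 — none is 1, so 2 is a primitive root.
The smallest primitive root modulo 101 is 2.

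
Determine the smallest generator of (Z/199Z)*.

3

φ(199) = 199 − 1 = 198 = 2 · 3^2 · 11.
Test candidates g = 2, 3, … against the prime factors q ∈ {2, 3, 11} of φ(199): g is a generator iff g^(198/q) ≢ 1 for every such q.
g = 2: 2^99 ≡ 1 — hits 1, so not a primitive root.
g = 3: 3^99 ≡ 198; 3^66 ≡ 106; 3^18 ≡ 125 — none is 1, so 3 is a primitive root.
Hence the least primitive root of 199 is 3.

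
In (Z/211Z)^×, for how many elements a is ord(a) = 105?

48

φ(211) = 211 − 1 = 210 = 2 · 3 · 5 · 7.
Since (Z/211Z)^× is cyclic of order 210, the number of elements of order d is φ(d) when d | 210 and 0 otherwise.
105 = 3 · 5 · 7 divides 210, and φ(105) = 48.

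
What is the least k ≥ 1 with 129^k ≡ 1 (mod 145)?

Since 129 ∈ (Z/145Z)^×, its order divides φ(145) = φ(5·29) = (5−1)·(29−1) = 4·28 = 112 = 2^4 · 7.
Divisors of 112: 1, 2, 4, 7, 8, 14, 16, 28, 56, 112.
Evaluate successive powers at the divisors of 112:
129^1 ≡ 129 (mod 145)
129^2 ≡ 111 (mod 145)
129^4 ≡ 141 (mod 145)
129^7 ≡ 144 (mod 145)
129^8 ≡ 16 (mod 145)
129^14 ≡ 1 (mod 145) ✓
So ord_145(129) = 14.

14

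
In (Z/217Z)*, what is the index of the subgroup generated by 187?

30

By Lagrange's theorem, ord_217(187) divides φ(217) = φ(7·31) = (7−1)·(31−1) = 6·30 = 180 = 2^2 · 3^2 · 5.
Divisors of 180: 1, 2, 3, 4, 5, 6, 9, 10, 12, 15, 18, 20, 30, 36, 45, 60, 90, 180.
Test each divisor d:
187^1 ≡ 187 (mod 217)
187^2 ≡ 32 (mod 217)
187^3 ≡ 125 (mod 217)
187^4 ≡ 156 (mod 217)
187^5 ≡ 94 (mod 217)
187^6 ≡ 1 (mod 217) ✓
Thus |⟨187⟩| = ord(187) = 6.
Index = |(Z/217Z)^×| / |⟨187⟩| = 180 / 6 = 30.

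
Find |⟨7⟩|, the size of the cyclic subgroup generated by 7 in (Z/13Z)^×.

ord(7) | φ(13) = 13 − 1 = 12 = 2^2 · 3.
Divisors of 12: 1, 2, 3, 4, 6, 12.
Check 7^d mod 13 for each divisor in increasing order:
7^1 ≡ 7 (mod 13)
7^2 ≡ 10 (mod 13)
7^3 ≡ 5 (mod 13)
7^4 ≡ 9 (mod 13)
7^6 ≡ 12 (mod 13)
7^12 ≡ 1 (mod 13) ✓
Hence ord(7) = 12.

12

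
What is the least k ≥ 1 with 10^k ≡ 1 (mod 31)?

15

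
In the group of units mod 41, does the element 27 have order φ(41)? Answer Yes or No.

φ(41) = 41 − 1 = 40 = 2^3 · 5.
Test 27^(40/q) mod 41 for each prime factor q of 40:
27^20 ≡ 40 (mod 41)  [q = 2: ≢ 1 ✓]
27^8 ≡ 1 (mod 41)  [q = 5: ≡ 1 ✗]
27^8 ≡ 1 shows ord(27) | 8, strictly less than φ(41); not a primitive root.

No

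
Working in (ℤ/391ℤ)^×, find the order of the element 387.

44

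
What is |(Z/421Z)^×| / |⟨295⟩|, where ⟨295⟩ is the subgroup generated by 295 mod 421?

5

By Lagrange's theorem, ord_421(295) divides φ(421) = 421 − 1 = 420 = 2^2 · 3 · 5 · 7.
Divisors of 420: 1, 2, 3, 4, 5, 6, 7, 10, 12, 14, 15, 20, 21, 28, 30, 35, 42, 60, 70, 84, 105, 140, 210, 420.
Check 295^d mod 421 for each divisor in increasing order:
295^1 ≡ 295
295^2 ≡ 299
295^3 ≡ 216
295^4 ≡ 149
295^5 ≡ 171
295^6 ≡ 346
295^7 ≡ 188
295^10 ≡ 192
295^12 ≡ 152
295^14 ≡ 401
295^15 ≡ 415
295^20 ≡ 237
295^21 ≡ 29
295^28 ≡ 400
295^30 ≡ 36
295^35 ≡ 262
295^42 ≡ 420
295^60 ≡ 33
295^70 ≡ 21
295^84 ≡ 1
So ord_421(295) = 84, hence |⟨295⟩| = 84.
Index = |(Z/421Z)^×| / |⟨295⟩| = 420 / 84 = 5.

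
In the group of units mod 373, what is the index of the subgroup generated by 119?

By Lagrange's theorem, ord_373(119) divides φ(373) = 373 − 1 = 372 = 2^2 · 3 · 31.
Divisors of 372: 1, 2, 3, 4, 6, 12, 31, 62, 93, 124, 186, 372.
Compute 119^d (mod 373) for the divisors d until we hit 1:
119^1 ≡ 119 (mod 373)
119^2 ≡ 360 (mod 373)
119^3 ≡ 318 (mod 373)
119^4 ≡ 169 (mod 373)
119^6 ≡ 41 (mod 373)
119^12 ≡ 189 (mod 373)
119^31 ≡ 1 (mod 373) ✓
So ord_373(119) = 31, hence |⟨119⟩| = 31.
Index = |(Z/373Z)^×| / |⟨119⟩| = 372 / 31 = 12.

12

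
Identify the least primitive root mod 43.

3

φ(43) = 43 − 1 = 42 = 2 · 3 · 7.
g is a primitive root iff g^(42/q) ≢ 1 (mod 43) for each prime q ∈ {2, 3, 7}.
g = 2: 2^21 ≡ 42; 2^14 ≡ 1 — hits 1, so not a primitive root.
g = 3: 3^21 ≡ 42; 3^14 ≡ 36; 3^6 ≡ 41 — none is 1, so 3 is a primitive root.
Hence the least primitive root of 43 is 3.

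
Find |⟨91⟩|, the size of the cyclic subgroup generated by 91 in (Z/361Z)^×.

Since 91 ∈ (Z/361Z)^×, its order divides φ(361) = φ(19^2) = 19·(19−1) = 342 = 2 · 3^2 · 19.
Divisors of 342: 1, 2, 3, 6, 9, 18, 19, 38, 57, 114, 171, 342.
Check 91^d mod 361 for each divisor in increasing order:
91^1 ≡ 91 (mod 361)
91^2 ≡ 339 (mod 361)
91^3 ≡ 164 (mod 361)
91^6 ≡ 182 (mod 361)
91^9 ≡ 246 (mod 361)
91^18 ≡ 229 (mod 361)
91^19 ≡ 262 (mod 361)
91^38 ≡ 54 (mod 361)
91^57 ≡ 69 (mod 361)
91^114 ≡ 68 (mod 361)
91^171 ≡ 360 (mod 361)
91^342 ≡ 1 (mod 361) ✓
Therefore the multiplicative order of 91 modulo 361 is 342.

342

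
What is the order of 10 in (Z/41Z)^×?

5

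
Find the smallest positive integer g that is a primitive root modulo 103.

φ(103) = 103 − 1 = 102 = 2 · 3 · 17.
g is a primitive root iff g^(102/q) ≢ 1 (mod 103) for each prime q ∈ {2, 3, 17}.
g = 2: 2^51 ≡ 1 — hits 1, so not a primitive root.
g = 3: 3^51 ≡ 102; 3^34 ≡ 1 — hits 1, so not a primitive root.
g = 4: 4^51 ≡ 1 — hits 1, so not a primitive root.
g = 5: 5^51 ≡ 102; 5^34 ≡ 56; 5^6 ≡ 72 — none is 1, so 5 is a primitive root.
The smallest primitive root modulo 103 is 5.

5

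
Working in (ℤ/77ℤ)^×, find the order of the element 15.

The order of 15 must divide φ(77) = φ(7·11) = (7−1)·(11−1) = 6·10 = 60 = 2^2 · 3 · 5.
Divisors of 60: 1, 2, 3, 4, 5, 6, 10, 12, 15, 20, 30, 60.
Evaluate successive powers at the divisors of 60:
15^1 ≡ 15
15^2 ≡ 71
15^3 ≡ 64
15^4 ≡ 36
15^5 ≡ 1
Therefore the multiplicative order of 15 modulo 77 is 5.

5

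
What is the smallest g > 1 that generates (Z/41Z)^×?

6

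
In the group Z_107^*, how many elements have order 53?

52

φ(107) = 107 − 1 = 106 = 2 · 53.
Since (Z/107Z)^× is cyclic of order 106, the number of elements of order d is φ(d) when d | 106 and 0 otherwise.
53 | 106, and φ(53) = 53 − 1 = 52.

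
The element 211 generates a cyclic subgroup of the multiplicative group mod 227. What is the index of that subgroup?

1

The order of 211 must divide φ(227) = 227 − 1 = 226 = 2 · 113.
Divisors of 226: 1, 2, 113, 226.
Evaluate successive powers at the divisors of 226:
211^1 ≡ 211
211^2 ≡ 29
211^113 ≡ 226
211^226 ≡ 1
So ord_227(211) = 226, hence |⟨211⟩| = 226.
[(Z/227Z)^× : ⟨211⟩] = 226/226 = 1.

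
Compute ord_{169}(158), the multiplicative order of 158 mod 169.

156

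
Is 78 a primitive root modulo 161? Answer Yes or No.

No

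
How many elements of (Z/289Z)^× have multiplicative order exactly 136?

φ(289) = φ(17^2) = 17·(17−1) = 272 = 2^4 · 17.
In a cyclic group of order 272, there are φ(d) elements of order d for each divisor d of 272, and zero for non-divisors.
136 = 2^3 · 17 divides 272, and φ(136) = 64.

64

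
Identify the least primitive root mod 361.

2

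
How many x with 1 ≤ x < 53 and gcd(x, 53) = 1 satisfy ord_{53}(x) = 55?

0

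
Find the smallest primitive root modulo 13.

φ(13) = 13 − 1 = 12 = 2^2 · 3.
g is a primitive root iff g^(12/q) ≢ 1 (mod 13) for each prime q ∈ {2, 3}.
g = 2: 2^6 ≡ 12; 2^4 ≡ 3 — none is 1, so 2 is a primitive root.
The smallest primitive root modulo 13 is 2.

2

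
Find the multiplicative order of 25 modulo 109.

ord(25) | φ(109) = 109 − 1 = 108 = 2^2 · 3^3.
Divisors of 108: 1, 2, 3, 4, 6, 9, 12, 18, 27, 36, 54, 108.
Check 25^d mod 109 for each divisor in increasing order:
25^1 ≡ 25
25^2 ≡ 80
25^3 ≡ 38
25^4 ≡ 78
25^6 ≡ 27
25^9 ≡ 45
25^12 ≡ 75
25^18 ≡ 63
25^27 ≡ 1
The smallest such exponent is 27, so the order of 25 is 27.

27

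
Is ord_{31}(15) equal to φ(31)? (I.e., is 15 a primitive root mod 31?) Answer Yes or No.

φ(31) = 31 − 1 = 30 = 2 · 3 · 5.
15 is a primitive root mod 31 iff 15^(φ(31)/q) ≢ 1 for every prime q | φ(31), i.e. q ∈ {2, 3, 5}.
15^15 ≡ 30 (mod 31)  [q = 2: ≢ 1 ✓]
15^10 ≡ 1 (mod 31)  [q = 3: ≡ 1 ✗]
15^6 ≡ 16 (mod 31)  [q = 5: ≢ 1 ✓]
Since 15^10 ≡ 1, the order of 15 divides 10 < 30, so 15 is not a primitive root.

No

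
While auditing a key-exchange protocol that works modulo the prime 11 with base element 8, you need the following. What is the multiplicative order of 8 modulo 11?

10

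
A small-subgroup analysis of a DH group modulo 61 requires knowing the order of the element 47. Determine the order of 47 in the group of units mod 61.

3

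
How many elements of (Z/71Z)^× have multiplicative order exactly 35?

24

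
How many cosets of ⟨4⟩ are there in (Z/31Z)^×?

6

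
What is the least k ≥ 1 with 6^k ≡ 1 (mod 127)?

126

Since 6 ∈ (Z/127Z)^×, its order divides φ(127) = 127 − 1 = 126 = 2 · 3^2 · 7.
Divisors of 126: 1, 2, 3, 6, 7, 9, 14, 18, 21, 42, 63, 126.
Check 6^d mod 127 for each divisor in increasing order:
6^1 ≡ 6 (mod 127)
6^2 ≡ 36 (mod 127)
6^3 ≡ 89 (mod 127)
6^6 ≡ 47 (mod 127)
6^7 ≡ 28 (mod 127)
6^9 ≡ 119 (mod 127)
6^14 ≡ 22 (mod 127)
6^18 ≡ 64 (mod 127)
6^21 ≡ 108 (mod 127)
6^42 ≡ 107 (mod 127)
6^63 ≡ 126 (mod 127)
6^126 ≡ 1 (mod 127) ✓
The smallest such exponent is 126, so the order of 6 is 126.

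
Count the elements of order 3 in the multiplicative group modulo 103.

2

φ(103) = 103 − 1 = 102 = 2 · 3 · 17.
(Z/103Z)^× is cyclic (|G| = 102); a cyclic group of order m has exactly φ(d) elements of each order d | m, and none otherwise.
3 | 102, and φ(3) = 3 − 1 = 2.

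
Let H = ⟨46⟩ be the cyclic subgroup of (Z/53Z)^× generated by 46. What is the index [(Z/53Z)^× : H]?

By Lagrange's theorem, ord_53(46) divides φ(53) = 53 − 1 = 52 = 2^2 · 13.
Divisors of 52: 1, 2, 4, 13, 26, 52.
Check 46^d mod 53 for each divisor in increasing order:
46^1 ≡ 46 (mod 53)
46^2 ≡ 49 (mod 53)
46^4 ≡ 16 (mod 53)
46^13 ≡ 1 (mod 53) ✓
Thus |⟨46⟩| = ord(46) = 13.
[(Z/53Z)^× : ⟨46⟩] = 52/13 = 4.

4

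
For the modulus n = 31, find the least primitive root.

φ(31) = 31 − 1 = 30 = 2 · 3 · 5.
Test candidates g = 2, 3, … against the prime factors q ∈ {2, 3, 5} of φ(31): g is a generator iff g^(30/q) ≢ 1 for every such q.
g = 2: 2^15 ≡ 1 — hits 1, so not a primitive root.
g = 3: 3^15 ≡ 30; 3^10 ≡ 25; 3^6 ≡ 16 — none is 1, so 3 is a primitive root.
Hence the least primitive root of 31 is 3.

3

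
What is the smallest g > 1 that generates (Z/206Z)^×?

5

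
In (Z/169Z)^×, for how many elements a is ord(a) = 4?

φ(169) = φ(13^2) = 13·(13−1) = 156 = 2^2 · 3 · 13.
Since (Z/169Z)^× is cyclic of order 156, the number of elements of order d is φ(d) when d | 156 and 0 otherwise.
4 = 2^2 divides 156, and φ(4) = 2.

2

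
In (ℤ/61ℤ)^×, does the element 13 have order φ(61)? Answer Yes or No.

No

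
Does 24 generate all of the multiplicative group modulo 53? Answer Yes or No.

No

φ(53) = 53 − 1 = 52 = 2^2 · 13.
It suffices to check that the order of 24 is not a proper divisor of 52: compute 24^(52/q) for q ∈ {2, 13}.
24^26 ≡ 1 (mod 53)  [q = 2: ≡ 1 ✗]
24^4 ≡ 49 (mod 53)  [q = 13: ≢ 1 ✓]
The check at q = 2 fails, so 24 generates a proper subgroup.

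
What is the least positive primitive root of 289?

3

φ(289) = φ(17^2) = 17·(17−1) = 272 = 2^4 · 17.
Test candidates g = 2, 3, … against the prime factors q ∈ {2, 17} of φ(289): g is a generator iff g^(272/q) ≢ 1 for every such q.
g = 2: 2^136 ≡ 1 — hits 1, so not a primitive root.
g = 3: 3^136 ≡ 288; 3^16 ≡ 171 — none is 1, so 3 is a primitive root.
The smallest primitive root modulo 289 is 3.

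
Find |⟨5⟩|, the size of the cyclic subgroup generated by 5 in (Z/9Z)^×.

ord(5) | φ(9) = φ(3^2) = 3·(3−1) = 6 = 2 · 3.
Divisors of 6: 1, 2, 3, 6.
Evaluate successive powers at the divisors of 6:
5^1 ≡ 5
5^2 ≡ 7
5^3 ≡ 8
5^6 ≡ 1
Hence ord(5) = 6.

6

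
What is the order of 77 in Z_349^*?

87

Since 77 ∈ (Z/349Z)^×, its order divides φ(349) = 349 − 1 = 348 = 2^2 · 3 · 29.
Divisors of 348: 1, 2, 3, 4, 6, 12, 29, 58, 87, 116, 174, 348.
Check 77^d mod 349 for each divisor in increasing order:
77^1 ≡ 77 (mod 349)
77^2 ≡ 345 (mod 349)
77^3 ≡ 41 (mod 349)
77^4 ≡ 16 (mod 349)
77^6 ≡ 285 (mod 349)
77^12 ≡ 257 (mod 349)
77^29 ≡ 226 (mod 349)
77^58 ≡ 122 (mod 349)
77^87 ≡ 1 (mod 349) ✓
The smallest such exponent is 87, so the order of 77 is 87.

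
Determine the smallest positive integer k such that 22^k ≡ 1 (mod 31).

Since 22 ∈ (Z/31Z)^×, its order divides φ(31) = 31 − 1 = 30 = 2 · 3 · 5.
Divisors of 30: 1, 2, 3, 5, 6, 10, 15, 30.
Compute 22^d (mod 31) for the divisors d until we hit 1:
22^1 ≡ 22 (mod 31)
22^2 ≡ 19 (mod 31)
22^3 ≡ 15 (mod 31)
22^5 ≡ 6 (mod 31)
22^6 ≡ 8 (mod 31)
22^10 ≡ 5 (mod 31)
22^15 ≡ 30 (mod 31)
22^30 ≡ 1 (mod 31) ✓
So ord_31(22) = 30.

30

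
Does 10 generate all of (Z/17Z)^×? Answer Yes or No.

Yes

φ(17) = 17 − 1 = 16 = 2^4.
It suffices to check that the order of 10 is not a proper divisor of 16: compute 10^(16/q) for q ∈ {2}.
10^8 ≡ 16 (mod 17)  [q = 2: ≢ 1 ✓]
All checks pass, so 10 has order 16 and is a primitive root modulo 17.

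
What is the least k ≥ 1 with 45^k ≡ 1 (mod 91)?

The order of 45 must divide φ(91) = φ(7·13) = (7−1)·(13−1) = 6·12 = 72 = 2^3 · 3^2.
Divisors of 72: 1, 2, 3, 4, 6, 8, 9, 12, 18, 24, 36, 72.
Compute 45^d (mod 91) for the divisors d until we hit 1:
45^1 ≡ 45 (mod 91)
45^2 ≡ 23 (mod 91)
45^3 ≡ 34 (mod 91)
45^4 ≡ 74 (mod 91)
45^6 ≡ 64 (mod 91)
45^8 ≡ 16 (mod 91)
45^9 ≡ 83 (mod 91)
45^12 ≡ 1 (mod 91) ✓
The smallest such exponent is 12, so the order of 45 is 12.

12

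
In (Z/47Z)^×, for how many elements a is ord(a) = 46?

φ(47) = 47 − 1 = 46 = 2 · 23.
(Z/47Z)^× is cyclic (|G| = 46); a cyclic group of order m has exactly φ(d) elements of each order d | m, and none otherwise.
46 = 2 · 23 divides 46, and φ(46) = 22.

22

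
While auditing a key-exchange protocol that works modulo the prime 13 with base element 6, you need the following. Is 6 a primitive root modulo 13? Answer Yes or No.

Yes

φ(13) = 13 − 1 = 12 = 2^2 · 3.
Test 6^(12/q) mod 13 for each prime factor q of 12:
6^6 ≡ 12 (mod 13)  [q = 2: ≢ 1 ✓]
6^4 ≡ 9 (mod 13)  [q = 3: ≢ 1 ✓]
Every test exponent gives a nontrivial residue, hence 6 generates the full group.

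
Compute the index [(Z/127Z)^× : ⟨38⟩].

ord(38) | φ(127) = 127 − 1 = 126 = 2 · 3^2 · 7.
Divisors of 126: 1, 2, 3, 6, 7, 9, 14, 18, 21, 42, 63, 126.
Check 38^d mod 127 for each divisor in increasing order:
38^1 ≡ 38 (mod 127)
38^2 ≡ 47 (mod 127)
38^3 ≡ 8 (mod 127)
38^6 ≡ 64 (mod 127)
38^7 ≡ 19 (mod 127)
38^9 ≡ 4 (mod 127)
38^14 ≡ 107 (mod 127)
38^18 ≡ 16 (mod 127)
38^21 ≡ 1 (mod 127) ✓
Thus |⟨38⟩| = ord(38) = 21.
[(Z/127Z)^× : ⟨38⟩] = 126/21 = 6.

6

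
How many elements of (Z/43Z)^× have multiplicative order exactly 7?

6

φ(43) = 43 − 1 = 42 = 2 · 3 · 7.
In a cyclic group of order 42, there are φ(d) elements of order d for each divisor d of 42, and zero for non-divisors.
7 | 42, and φ(7) = 7 − 1 = 6.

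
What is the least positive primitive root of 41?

6

φ(41) = 41 − 1 = 40 = 2^3 · 5.
Test candidates g = 2, 3, … against the prime factors q ∈ {2, 5} of φ(41): g is a generator iff g^(40/q) ≢ 1 for every such q.
g = 2: 2^20 ≡ 1 — hits 1, so not a primitive root.
g = 3: 3^20 ≡ 40; 3^8 ≡ 1 — hits 1, so not a primitive root.
g = 4: 4^20 ≡ 1 — hits 1, so not a primitive root.
g = 5: 5^20 ≡ 1 — hits 1, so not a primitive root.
g = 6: 6^20 ≡ 40; 6^8 ≡ 10 — none is 1, so 6 is a primitive root.
Hence the least primitive root of 41 is 6.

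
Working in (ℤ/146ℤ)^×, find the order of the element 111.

36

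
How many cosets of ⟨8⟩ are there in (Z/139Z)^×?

By Lagrange's theorem, ord_139(8) divides φ(139) = 139 − 1 = 138 = 2 · 3 · 23.
Divisors of 138: 1, 2, 3, 6, 23, 46, 69, 138.
Check 8^d mod 139 for each divisor in increasing order:
8^1 ≡ 8 (mod 139)
8^2 ≡ 64 (mod 139)
8^3 ≡ 95 (mod 139)
8^6 ≡ 129 (mod 139)
8^23 ≡ 138 (mod 139)
8^46 ≡ 1 (mod 139) ✓
So ord_139(8) = 46, hence |⟨8⟩| = 46.
The index is φ(139) / ord(8) = 138 / 46 = 3.

3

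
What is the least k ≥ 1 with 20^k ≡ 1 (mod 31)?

15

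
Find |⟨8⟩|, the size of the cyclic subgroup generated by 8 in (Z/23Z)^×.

ord(8) | φ(23) = 23 − 1 = 22 = 2 · 11.
Divisors of 22: 1, 2, 11, 22.
Evaluate successive powers at the divisors of 22:
8^1 ≡ 8 (mod 23)
8^2 ≡ 18 (mod 23)
8^11 ≡ 1 (mod 23) ✓
Therefore the multiplicative order of 8 modulo 23 is 11.

11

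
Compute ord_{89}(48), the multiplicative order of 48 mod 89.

The order of 48 must divide φ(89) = 89 − 1 = 88 = 2^3 · 11.
Divisors of 88: 1, 2, 4, 8, 11, 22, 44, 88.
Compute 48^d (mod 89) for the divisors d until we hit 1:
48^1 ≡ 48
48^2 ≡ 79
48^4 ≡ 11
48^8 ≡ 32
48^11 ≡ 37
48^22 ≡ 34
48^44 ≡ 88
48^88 ≡ 1
So ord_89(48) = 88.

88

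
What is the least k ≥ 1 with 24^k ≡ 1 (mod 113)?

The order of 24 must divide φ(113) = 113 − 1 = 112 = 2^4 · 7.
Divisors of 112: 1, 2, 4, 7, 8, 14, 16, 28, 56, 112.
Check 24^d mod 113 for each divisor in increasing order:
24^1 ≡ 24 (mod 113)
24^2 ≡ 11 (mod 113)
24^4 ≡ 8 (mod 113)
24^7 ≡ 78 (mod 113)
24^8 ≡ 64 (mod 113)
24^14 ≡ 95 (mod 113)
24^16 ≡ 28 (mod 113)
24^28 ≡ 98 (mod 113)
24^56 ≡ 112 (mod 113)
24^112 ≡ 1 (mod 113) ✓
The smallest such exponent is 112, so the order of 24 is 112.

112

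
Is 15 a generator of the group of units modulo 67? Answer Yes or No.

φ(67) = 67 − 1 = 66 = 2 · 3 · 11.
An element g generates (Z/67Z)^× iff g^(66/q) ≢ 1 (mod 67) for each prime q ∈ {2, 3, 11}.
15^33 ≡ 1 (mod 67)  [q = 2: ≡ 1 ✗]
15^22 ≡ 1 (mod 67)  [q = 3: ≡ 1 ✗]
15^6 ≡ 22 (mod 67)  [q = 11: ≢ 1 ✓]
Since 15^33 ≡ 1, the order of 15 divides 33 < 66, so 15 is not a primitive root.

No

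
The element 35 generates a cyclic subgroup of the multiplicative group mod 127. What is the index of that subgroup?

Since 35 ∈ (Z/127Z)^×, its order divides φ(127) = 127 − 1 = 126 = 2 · 3^2 · 7.
Divisors of 126: 1, 2, 3, 6, 7, 9, 14, 18, 21, 42, 63, 126.
Test each divisor d:
35^1 ≡ 35
35^2 ≡ 82
35^3 ≡ 76
35^6 ≡ 61
35^7 ≡ 103
35^9 ≡ 64
35^14 ≡ 68
35^18 ≡ 32
35^21 ≡ 19
35^42 ≡ 107
35^63 ≡ 1
Thus |⟨35⟩| = ord(35) = 63.
The index is φ(127) / ord(35) = 126 / 63 = 2.

2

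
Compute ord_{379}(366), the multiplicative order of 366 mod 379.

189

Since 366 ∈ (Z/379Z)^×, its order divides φ(379) = 379 − 1 = 378 = 2 · 3^3 · 7.
Divisors of 378: 1, 2, 3, 6, 7, 9, 14, 18, 21, 27, 42, 54, 63, 126, 189, 378.
Evaluate successive powers at the divisors of 378:
366^1 ≡ 366 (mod 379)
366^2 ≡ 169 (mod 379)
366^3 ≡ 77 (mod 379)
366^6 ≡ 244 (mod 379)
366^7 ≡ 239 (mod 379)
366^9 ≡ 217 (mod 379)
366^14 ≡ 271 (mod 379)
366^18 ≡ 93 (mod 379)
366^21 ≡ 339 (mod 379)
366^27 ≡ 94 (mod 379)
366^42 ≡ 84 (mod 379)
366^54 ≡ 119 (mod 379)
366^63 ≡ 51 (mod 379)
366^126 ≡ 327 (mod 379)
366^189 ≡ 1 (mod 379) ✓
The smallest such exponent is 189, so the order of 366 is 189.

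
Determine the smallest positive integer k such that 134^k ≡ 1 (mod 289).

8

By Lagrange's theorem, ord_289(134) divides φ(289) = φ(17^2) = 17·(17−1) = 272 = 2^4 · 17.
Divisors of 272: 1, 2, 4, 8, 16, 17, 34, 68, 136, 272.
Compute 134^d (mod 289) for the divisors d until we hit 1:
134^1 ≡ 134 (mod 289)
134^2 ≡ 38 (mod 289)
134^4 ≡ 288 (mod 289)
134^8 ≡ 1 (mod 289) ✓
So ord_289(134) = 8.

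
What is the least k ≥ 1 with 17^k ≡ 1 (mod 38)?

Since 17 ∈ (Z/38Z)^×, its order divides φ(38) = φ(2)·φ(19) = 1·18 = 18 = 2 · 3^2.
Divisors of 18: 1, 2, 3, 6, 9, 18.
Test each divisor d:
17^1 ≡ 17 (mod 38)
17^2 ≡ 23 (mod 38)
17^3 ≡ 11 (mod 38)
17^6 ≡ 7 (mod 38)
17^9 ≡ 1 (mod 38) ✓
So ord_38(17) = 9.

9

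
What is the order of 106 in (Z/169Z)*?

156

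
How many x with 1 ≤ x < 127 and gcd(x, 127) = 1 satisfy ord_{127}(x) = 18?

6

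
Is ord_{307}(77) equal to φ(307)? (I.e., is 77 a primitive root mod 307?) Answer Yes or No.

φ(307) = 307 − 1 = 306 = 2 · 3^2 · 17.
An element g generates (Z/307Z)^× iff g^(306/q) ≢ 1 (mod 307) for each prime q ∈ {2, 3, 17}.
77^153 ≡ 1 (mod 307)  [q = 2: ≡ 1 ✗]
77^102 ≡ 1 (mod 307)  [q = 3: ≡ 1 ✗]
77^18 ≡ 81 (mod 307)  [q = 17: ≢ 1 ✓]
77^153 ≡ 1 shows ord(77) | 153, strictly less than φ(307); not a primitive root.

No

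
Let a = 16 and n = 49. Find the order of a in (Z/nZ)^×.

21

By Lagrange's theorem, ord_49(16) divides φ(49) = φ(7^2) = 7·(7−1) = 42 = 2 · 3 · 7.
Divisors of 42: 1, 2, 3, 6, 7, 14, 21, 42.
Compute 16^d (mod 49) for the divisors d until we hit 1:
16^1 ≡ 16 (mod 49)
16^2 ≡ 11 (mod 49)
16^3 ≡ 29 (mod 49)
16^6 ≡ 8 (mod 49)
16^7 ≡ 30 (mod 49)
16^14 ≡ 18 (mod 49)
16^21 ≡ 1 (mod 49) ✓
Hence ord(16) = 21.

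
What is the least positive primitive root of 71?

7

φ(71) = 71 − 1 = 70 = 2 · 5 · 7.
g is a primitive root iff g^(70/q) ≢ 1 (mod 71) for each prime q ∈ {2, 5, 7}.
g = 2: 2^35 ≡ 1 — hits 1, so not a primitive root.
g = 3: 3^35 ≡ 1 — hits 1, so not a primitive root.
g = 4: 4^35 ≡ 1 — hits 1, so not a primitive root.
g = 5: 5^35 ≡ 1 — hits 1, so not a primitive root.
g = 6: 6^35 ≡ 1 — hits 1, so not a primitive root.
g = 7: 7^35 ≡ 70; 7^14 ≡ 54; 7^10 ≡ 45 — none is 1, so 7 is a primitive root.
So 7 is the smallest generator of (Z/71Z)^×.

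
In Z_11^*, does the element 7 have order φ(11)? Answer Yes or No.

φ(11) = 11 − 1 = 10 = 2 · 5.
An element g generates (Z/11Z)^× iff g^(10/q) ≢ 1 (mod 11) for each prime q ∈ {2, 5}.
7^5 ≡ 10 (mod 11)  [q = 2: ≢ 1 ✓]
7^2 ≡ 5 (mod 11)  [q = 5: ≢ 1 ✓]
All checks pass, so 7 has order 10 and is a primitive root modulo 11.

Yes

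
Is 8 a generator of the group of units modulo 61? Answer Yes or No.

No

φ(61) = 61 − 1 = 60 = 2^2 · 3 · 5.
It suffices to check that the order of 8 is not a proper divisor of 60: compute 8^(60/q) for q ∈ {2, 3, 5}.
8^30 ≡ 60 (mod 61)  [q = 2: ≢ 1 ✓]
8^20 ≡ 1 (mod 61)  [q = 3: ≡ 1 ✗]
8^12 ≡ 58 (mod 61)  [q = 5: ≢ 1 ✓]
Since 8^20 ≡ 1, the order of 8 divides 20 < 60, so 8 is not a primitive root.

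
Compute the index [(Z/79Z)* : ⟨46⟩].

Since 46 ∈ (Z/79Z)^×, its order divides φ(79) = 79 − 1 = 78 = 2 · 3 · 13.
Divisors of 78: 1, 2, 3, 6, 13, 26, 39, 78.
Compute 46^d (mod 79) for the divisors d until we hit 1:
46^1 ≡ 46 (mod 79)
46^2 ≡ 62 (mod 79)
46^3 ≡ 8 (mod 79)
46^6 ≡ 64 (mod 79)
46^13 ≡ 1 (mod 79) ✓
Thus |⟨46⟩| = ord(46) = 13.
[(Z/79Z)^× : ⟨46⟩] = 78/13 = 6.

6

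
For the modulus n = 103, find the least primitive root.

5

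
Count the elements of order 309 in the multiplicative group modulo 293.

0

φ(293) = 293 − 1 = 292 = 2^2 · 73.
Since (Z/293Z)^× is cyclic of order 292, the number of elements of order d is φ(d) when d | 292 and 0 otherwise.
Here 292 is not a multiple of 309, so there are no elements of order 309.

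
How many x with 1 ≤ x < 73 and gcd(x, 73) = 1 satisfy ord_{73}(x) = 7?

0

φ(73) = 73 − 1 = 72 = 2^3 · 3^2.
In a cyclic group of order 72, there are φ(d) elements of order d for each divisor d of 72, and zero for non-divisors.
Since 7 ∤ 72, the count is 0.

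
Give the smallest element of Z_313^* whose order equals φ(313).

φ(313) = 313 − 1 = 312 = 2^3 · 3 · 13.
Test candidates g = 2, 3, … against the prime factors q ∈ {2, 3, 13} of φ(313): g is a generator iff g^(312/q) ≢ 1 for every such q.
g = 2: 2^156 ≡ 1 — hits 1, so not a primitive root.
g = 3: 3^156 ≡ 1 — hits 1, so not a primitive root.
g = 4: 4^156 ≡ 1 — hits 1, so not a primitive root.
g = 5: 5^156 ≡ 312; 5^104 ≡ 1 — hits 1, so not a primitive root.
g = 6: 6^156 ≡ 1 — hits 1, so not a primitive root.
g = 7: 7^156 ≡ 312; 7^104 ≡ 1 — hits 1, so not a primitive root.
g = 8: 8^156 ≡ 1 — hits 1, so not a primitive root.
g = 9: 9^156 ≡ 1 — hits 1, so not a primitive root.
g = 10: 10^156 ≡ 312; 10^104 ≡ 214; 10^24 ≡ 103 — none is 1, so 10 is a primitive root.
So 10 is the smallest generator of (Z/313Z)^×.

10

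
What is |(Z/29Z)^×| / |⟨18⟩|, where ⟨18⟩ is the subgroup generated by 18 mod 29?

Since 18 ∈ (Z/29Z)^×, its order divides φ(29) = 29 − 1 = 28 = 2^2 · 7.
Divisors of 28: 1, 2, 4, 7, 14, 28.
Compute 18^d (mod 29) for the divisors d until we hit 1:
18^1 ≡ 18
18^2 ≡ 5
18^4 ≡ 25
18^7 ≡ 17
18^14 ≡ 28
18^28 ≡ 1
Thus |⟨18⟩| = ord(18) = 28.
Index = |(Z/29Z)^×| / |⟨18⟩| = 28 / 28 = 1.

1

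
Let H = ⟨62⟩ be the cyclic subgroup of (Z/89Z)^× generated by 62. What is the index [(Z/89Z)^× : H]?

1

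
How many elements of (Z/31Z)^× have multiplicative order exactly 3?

2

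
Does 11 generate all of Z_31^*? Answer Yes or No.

φ(31) = 31 − 1 = 30 = 2 · 3 · 5.
An element g generates (Z/31Z)^× iff g^(30/q) ≢ 1 (mod 31) for each prime q ∈ {2, 3, 5}.
11^15 ≡ 30 (mod 31)  [q = 2: ≢ 1 ✓]
11^10 ≡ 5 (mod 31)  [q = 3: ≢ 1 ✓]
11^6 ≡ 4 (mod 31)  [q = 5: ≢ 1 ✓]
Every test exponent gives a nontrivial residue, hence 11 generates the full group.

Yes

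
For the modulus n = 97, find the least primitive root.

φ(97) = 97 − 1 = 96 = 2^5 · 3.
g is a primitive root iff g^(96/q) ≢ 1 (mod 97) for each prime q ∈ {2, 3}.
g = 2: 2^48 ≡ 1 — hits 1, so not a primitive root.
g = 3: 3^48 ≡ 1 — hits 1, so not a primitive root.
g = 4: 4^48 ≡ 1 — hits 1, so not a primitive root.
g = 5: 5^48 ≡ 96; 5^32 ≡ 35 — none is 1, so 5 is a primitive root.
Hence the least primitive root of 97 is 5.

5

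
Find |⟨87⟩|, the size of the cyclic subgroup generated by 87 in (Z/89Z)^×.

By Lagrange's theorem, ord_89(87) divides φ(89) = 89 − 1 = 88 = 2^3 · 11.
Divisors of 88: 1, 2, 4, 8, 11, 22, 44, 88.
Evaluate successive powers at the divisors of 88:
87^1 ≡ 87 (mod 89)
87^2 ≡ 4 (mod 89)
87^4 ≡ 16 (mod 89)
87^8 ≡ 78 (mod 89)
87^11 ≡ 88 (mod 89)
87^22 ≡ 1 (mod 89) ✓
So ord_89(87) = 22.

22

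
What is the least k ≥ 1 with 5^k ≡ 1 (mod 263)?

262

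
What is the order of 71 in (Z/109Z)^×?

18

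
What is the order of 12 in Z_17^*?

The order of 12 must divide φ(17) = 17 − 1 = 16 = 2^4.
Divisors of 16: 1, 2, 4, 8, 16.
Evaluate successive powers at the divisors of 16:
12^1 ≡ 12
12^2 ≡ 8
12^4 ≡ 13
12^8 ≡ 16
12^16 ≡ 1
So ord_17(12) = 16.

16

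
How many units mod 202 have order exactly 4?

φ(202) = φ(2)·φ(101) = 1·100 = 100 = 2^2 · 5^2.
In a cyclic group of order 100, there are φ(d) elements of order d for each divisor d of 100, and zero for non-divisors.
4 = 2^2 divides 100, and φ(4) = 2.

2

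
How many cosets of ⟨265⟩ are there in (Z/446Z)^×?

1

Since 265 ∈ (Z/446Z)^×, its order divides φ(446) = φ(2)·φ(223) = 1·222 = 222 = 2 · 3 · 37.
Divisors of 222: 1, 2, 3, 6, 37, 74, 111, 222.
Compute 265^d (mod 446) for the divisors d until we hit 1:
265^1 ≡ 265 (mod 446)
265^2 ≡ 203 (mod 446)
265^3 ≡ 275 (mod 446)
265^6 ≡ 251 (mod 446)
265^37 ≡ 407 (mod 446)
265^74 ≡ 183 (mod 446)
265^111 ≡ 445 (mod 446)
265^222 ≡ 1 (mod 446) ✓
The order of 265 is 222, so the subgroup it generates has 222 elements.
[(Z/446Z)^× : ⟨265⟩] = 222/222 = 1.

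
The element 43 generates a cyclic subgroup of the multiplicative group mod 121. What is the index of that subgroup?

5

Since 43 ∈ (Z/121Z)^×, its order divides φ(121) = φ(11^2) = 11·(11−1) = 110 = 2 · 5 · 11.
Divisors of 110: 1, 2, 5, 10, 11, 22, 55, 110.
Test each divisor d:
43^1 ≡ 43 (mod 121)
43^2 ≡ 34 (mod 121)
43^5 ≡ 98 (mod 121)
43^10 ≡ 45 (mod 121)
43^11 ≡ 120 (mod 121)
43^22 ≡ 1 (mod 121) ✓
Thus |⟨43⟩| = ord(43) = 22.
Index = |(Z/121Z)^×| / |⟨43⟩| = 110 / 22 = 5.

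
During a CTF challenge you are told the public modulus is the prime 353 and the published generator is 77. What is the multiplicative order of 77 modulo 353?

352

The order of 77 must divide φ(353) = 353 − 1 = 352 = 2^5 · 11.
Divisors of 352: 1, 2, 4, 8, 11, 16, 22, 32, 44, 88, 176, 352.
Check 77^d mod 353 for each divisor in increasing order:
77^1 ≡ 77
77^2 ≡ 281
77^4 ≡ 242
77^8 ≡ 319
77^11 ≡ 347
77^16 ≡ 97
77^22 ≡ 36
77^32 ≡ 231
77^44 ≡ 237
77^88 ≡ 42
77^176 ≡ 352
77^352 ≡ 1
Hence ord(77) = 352.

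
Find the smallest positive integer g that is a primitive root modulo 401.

3

φ(401) = 401 − 1 = 400 = 2^4 · 5^2.
Test candidates g = 2, 3, … against the prime factors q ∈ {2, 5} of φ(401): g is a generator iff g^(400/q) ≢ 1 for every such q.
g = 2: 2^200 ≡ 1 — hits 1, so not a primitive root.
g = 3: 3^200 ≡ 400; 3^80 ≡ 72 — none is 1, so 3 is a primitive root.
Hence the least primitive root of 401 is 3.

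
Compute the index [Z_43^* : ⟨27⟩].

3

By Lagrange's theorem, ord_43(27) divides φ(43) = 43 − 1 = 42 = 2 · 3 · 7.
Divisors of 42: 1, 2, 3, 6, 7, 14, 21, 42.
Compute 27^d (mod 43) for the divisors d until we hit 1:
27^1 ≡ 27 (mod 43)
27^2 ≡ 41 (mod 43)
27^3 ≡ 32 (mod 43)
27^6 ≡ 35 (mod 43)
27^7 ≡ 42 (mod 43)
27^14 ≡ 1 (mod 43) ✓
Thus |⟨27⟩| = ord(27) = 14.
Index = |(Z/43Z)^×| / |⟨27⟩| = 42 / 14 = 3.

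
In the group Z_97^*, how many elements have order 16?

φ(97) = 97 − 1 = 96 = 2^5 · 3.
Since (Z/97Z)^× is cyclic of order 96, the number of elements of order d is φ(d) when d | 96 and 0 otherwise.
16 = 2^4 divides 96, and φ(16) = 8.

8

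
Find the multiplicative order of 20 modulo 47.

46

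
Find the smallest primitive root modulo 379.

2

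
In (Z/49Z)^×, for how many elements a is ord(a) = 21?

12

φ(49) = φ(7^2) = 7·(7−1) = 42 = 2 · 3 · 7.
(Z/49Z)^× is cyclic (|G| = 42); a cyclic group of order m has exactly φ(d) elements of each order d | m, and none otherwise.
21 = 3 · 7 divides 42, and φ(21) = 12.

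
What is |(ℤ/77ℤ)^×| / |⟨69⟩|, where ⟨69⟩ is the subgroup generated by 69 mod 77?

6

By Lagrange's theorem, ord_77(69) divides φ(77) = φ(7·11) = (7−1)·(11−1) = 6·10 = 60 = 2^2 · 3 · 5.
Divisors of 60: 1, 2, 3, 4, 5, 6, 10, 12, 15, 20, 30, 60.
Check 69^d mod 77 for each divisor in increasing order:
69^1 ≡ 69
69^2 ≡ 64
69^3 ≡ 27
69^4 ≡ 15
69^5 ≡ 34
69^6 ≡ 36
69^10 ≡ 1
So ord_77(69) = 10, hence |⟨69⟩| = 10.
[(Z/77Z)^× : ⟨69⟩] = 60/10 = 6.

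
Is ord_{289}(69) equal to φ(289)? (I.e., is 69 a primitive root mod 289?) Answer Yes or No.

No

φ(289) = φ(17^2) = 17·(17−1) = 272 = 2^4 · 17.
69 is a primitive root mod 289 iff 69^(φ(289)/q) ≢ 1 for every prime q | φ(289), i.e. q ∈ {2, 17}.
69^136 ≡ 1 (mod 289)  [q = 2: ≡ 1 ✗]
69^16 ≡ 222 (mod 289)  [q = 17: ≢ 1 ✓]
The check at q = 2 fails, so 69 generates a proper subgroup.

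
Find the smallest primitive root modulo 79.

3

φ(79) = 79 − 1 = 78 = 2 · 3 · 13.
g is a primitive root iff g^(78/q) ≢ 1 (mod 79) for each prime q ∈ {2, 3, 13}.
g = 2: 2^39 ≡ 1 — hits 1, so not a primitive root.
g = 3: 3^39 ≡ 78; 3^26 ≡ 23; 3^6 ≡ 18 — none is 1, so 3 is a primitive root.
The smallest primitive root modulo 79 is 3.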